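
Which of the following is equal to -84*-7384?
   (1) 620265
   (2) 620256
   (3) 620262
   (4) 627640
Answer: 2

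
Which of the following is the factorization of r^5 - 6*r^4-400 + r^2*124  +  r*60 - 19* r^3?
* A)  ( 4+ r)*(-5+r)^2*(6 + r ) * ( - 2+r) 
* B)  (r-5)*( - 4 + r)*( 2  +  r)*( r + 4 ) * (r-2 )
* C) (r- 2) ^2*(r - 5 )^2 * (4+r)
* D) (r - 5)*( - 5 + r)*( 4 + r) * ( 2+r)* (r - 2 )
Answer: D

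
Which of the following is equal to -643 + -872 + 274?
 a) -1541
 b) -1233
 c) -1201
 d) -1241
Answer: d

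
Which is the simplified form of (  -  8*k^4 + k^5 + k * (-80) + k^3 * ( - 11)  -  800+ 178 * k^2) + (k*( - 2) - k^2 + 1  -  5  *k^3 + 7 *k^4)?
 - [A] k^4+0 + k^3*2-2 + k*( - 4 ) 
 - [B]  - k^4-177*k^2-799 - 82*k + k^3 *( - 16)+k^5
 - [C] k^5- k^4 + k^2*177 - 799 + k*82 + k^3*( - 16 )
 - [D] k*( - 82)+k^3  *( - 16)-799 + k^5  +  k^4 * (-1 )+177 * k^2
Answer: D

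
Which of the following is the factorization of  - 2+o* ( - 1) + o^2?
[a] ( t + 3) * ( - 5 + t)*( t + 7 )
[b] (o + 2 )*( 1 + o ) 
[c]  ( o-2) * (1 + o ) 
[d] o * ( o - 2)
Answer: c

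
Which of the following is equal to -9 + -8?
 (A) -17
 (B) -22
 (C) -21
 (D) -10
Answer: A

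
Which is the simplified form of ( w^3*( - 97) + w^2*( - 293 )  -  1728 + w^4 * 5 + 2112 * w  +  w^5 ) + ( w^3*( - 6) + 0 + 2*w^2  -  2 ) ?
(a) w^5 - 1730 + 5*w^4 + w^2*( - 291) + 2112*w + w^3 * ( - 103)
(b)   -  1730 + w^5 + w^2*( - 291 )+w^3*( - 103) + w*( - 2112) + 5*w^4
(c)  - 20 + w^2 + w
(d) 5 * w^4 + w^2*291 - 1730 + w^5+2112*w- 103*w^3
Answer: a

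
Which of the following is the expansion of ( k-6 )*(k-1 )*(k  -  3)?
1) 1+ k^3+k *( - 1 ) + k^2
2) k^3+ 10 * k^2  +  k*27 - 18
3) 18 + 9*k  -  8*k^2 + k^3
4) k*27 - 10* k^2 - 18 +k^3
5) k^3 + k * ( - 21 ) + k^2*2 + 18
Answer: 4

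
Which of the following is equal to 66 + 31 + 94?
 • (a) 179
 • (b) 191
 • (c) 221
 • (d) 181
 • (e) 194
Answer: b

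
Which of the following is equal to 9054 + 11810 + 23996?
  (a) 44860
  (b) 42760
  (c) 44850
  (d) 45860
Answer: a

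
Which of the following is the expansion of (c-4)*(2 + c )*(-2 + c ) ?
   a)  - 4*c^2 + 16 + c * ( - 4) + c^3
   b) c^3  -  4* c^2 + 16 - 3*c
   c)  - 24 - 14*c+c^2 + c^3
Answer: a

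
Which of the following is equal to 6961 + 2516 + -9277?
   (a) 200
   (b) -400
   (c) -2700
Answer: a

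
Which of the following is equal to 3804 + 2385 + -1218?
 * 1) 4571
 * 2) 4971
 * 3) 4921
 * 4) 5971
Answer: 2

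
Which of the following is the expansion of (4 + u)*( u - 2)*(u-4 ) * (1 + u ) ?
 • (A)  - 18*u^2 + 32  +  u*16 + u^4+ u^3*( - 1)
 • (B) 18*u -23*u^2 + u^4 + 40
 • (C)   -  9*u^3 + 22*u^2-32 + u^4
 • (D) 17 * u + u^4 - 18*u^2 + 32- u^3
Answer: A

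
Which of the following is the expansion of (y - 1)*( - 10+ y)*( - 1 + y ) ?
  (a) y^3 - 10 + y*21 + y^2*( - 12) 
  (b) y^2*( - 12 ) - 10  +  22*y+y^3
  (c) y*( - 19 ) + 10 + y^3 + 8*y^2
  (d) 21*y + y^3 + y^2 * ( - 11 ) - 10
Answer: a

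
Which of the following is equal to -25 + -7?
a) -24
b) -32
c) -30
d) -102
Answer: b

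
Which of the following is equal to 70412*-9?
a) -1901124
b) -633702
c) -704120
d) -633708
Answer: d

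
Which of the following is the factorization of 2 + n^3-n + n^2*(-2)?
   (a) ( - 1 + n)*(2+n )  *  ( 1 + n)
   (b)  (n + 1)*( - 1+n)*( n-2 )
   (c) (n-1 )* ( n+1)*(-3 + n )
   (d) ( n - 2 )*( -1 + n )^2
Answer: b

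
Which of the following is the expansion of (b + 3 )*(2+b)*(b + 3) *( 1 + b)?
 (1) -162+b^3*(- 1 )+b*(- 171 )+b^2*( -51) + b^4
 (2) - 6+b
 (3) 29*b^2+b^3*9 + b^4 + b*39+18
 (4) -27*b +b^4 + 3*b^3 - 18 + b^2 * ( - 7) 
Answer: 3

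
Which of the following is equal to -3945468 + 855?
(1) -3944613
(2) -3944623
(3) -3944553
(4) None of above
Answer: 1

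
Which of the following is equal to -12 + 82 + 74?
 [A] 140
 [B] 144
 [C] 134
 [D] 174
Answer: B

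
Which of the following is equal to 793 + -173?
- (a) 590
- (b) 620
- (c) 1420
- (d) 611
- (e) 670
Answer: b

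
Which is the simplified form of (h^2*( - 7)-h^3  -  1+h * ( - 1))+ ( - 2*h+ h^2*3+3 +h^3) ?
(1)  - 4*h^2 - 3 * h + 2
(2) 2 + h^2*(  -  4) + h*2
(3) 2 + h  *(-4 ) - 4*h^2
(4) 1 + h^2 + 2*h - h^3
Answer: 1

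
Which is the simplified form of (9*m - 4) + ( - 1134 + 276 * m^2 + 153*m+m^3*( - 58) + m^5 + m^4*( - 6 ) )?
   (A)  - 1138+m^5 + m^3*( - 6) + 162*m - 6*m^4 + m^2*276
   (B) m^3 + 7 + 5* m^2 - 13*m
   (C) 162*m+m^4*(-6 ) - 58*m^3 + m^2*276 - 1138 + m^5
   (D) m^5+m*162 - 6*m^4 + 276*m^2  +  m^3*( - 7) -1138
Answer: C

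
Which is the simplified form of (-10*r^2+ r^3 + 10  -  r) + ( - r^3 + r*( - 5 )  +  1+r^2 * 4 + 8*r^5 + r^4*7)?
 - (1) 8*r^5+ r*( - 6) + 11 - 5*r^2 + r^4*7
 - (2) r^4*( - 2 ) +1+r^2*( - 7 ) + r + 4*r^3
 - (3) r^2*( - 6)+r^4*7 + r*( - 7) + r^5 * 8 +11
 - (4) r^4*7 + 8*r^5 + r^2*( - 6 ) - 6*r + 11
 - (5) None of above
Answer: 4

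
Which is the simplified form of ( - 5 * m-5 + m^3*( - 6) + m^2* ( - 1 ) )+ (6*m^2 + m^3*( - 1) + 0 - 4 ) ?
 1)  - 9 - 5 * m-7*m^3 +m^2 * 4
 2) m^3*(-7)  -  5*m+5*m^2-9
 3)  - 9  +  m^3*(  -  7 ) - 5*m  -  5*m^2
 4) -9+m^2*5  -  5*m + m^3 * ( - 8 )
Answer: 2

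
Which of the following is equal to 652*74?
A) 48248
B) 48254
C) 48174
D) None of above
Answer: A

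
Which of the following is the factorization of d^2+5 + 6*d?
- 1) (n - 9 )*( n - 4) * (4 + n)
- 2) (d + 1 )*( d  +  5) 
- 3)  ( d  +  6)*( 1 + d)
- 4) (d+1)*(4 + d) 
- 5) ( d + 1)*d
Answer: 2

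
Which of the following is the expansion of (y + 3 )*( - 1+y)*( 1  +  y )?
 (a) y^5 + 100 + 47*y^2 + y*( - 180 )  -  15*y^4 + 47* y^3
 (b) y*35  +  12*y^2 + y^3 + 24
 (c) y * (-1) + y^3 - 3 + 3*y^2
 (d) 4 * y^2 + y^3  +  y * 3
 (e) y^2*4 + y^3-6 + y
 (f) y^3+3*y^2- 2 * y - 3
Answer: c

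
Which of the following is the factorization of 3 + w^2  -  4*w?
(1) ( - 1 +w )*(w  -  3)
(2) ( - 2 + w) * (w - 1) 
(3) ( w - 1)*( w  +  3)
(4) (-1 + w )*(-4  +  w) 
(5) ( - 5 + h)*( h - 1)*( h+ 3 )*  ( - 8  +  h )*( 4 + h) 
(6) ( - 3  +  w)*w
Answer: 1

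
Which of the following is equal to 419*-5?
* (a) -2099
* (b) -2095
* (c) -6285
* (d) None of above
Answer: b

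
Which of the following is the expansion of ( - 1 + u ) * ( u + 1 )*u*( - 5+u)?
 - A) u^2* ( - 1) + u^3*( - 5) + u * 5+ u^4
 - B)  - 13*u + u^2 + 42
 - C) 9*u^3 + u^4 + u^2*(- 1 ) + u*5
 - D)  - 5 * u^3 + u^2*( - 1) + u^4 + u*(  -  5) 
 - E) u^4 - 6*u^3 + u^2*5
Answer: A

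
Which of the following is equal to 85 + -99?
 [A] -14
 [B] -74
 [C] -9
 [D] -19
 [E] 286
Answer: A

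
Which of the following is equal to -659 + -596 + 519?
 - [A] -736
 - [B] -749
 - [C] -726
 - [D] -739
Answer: A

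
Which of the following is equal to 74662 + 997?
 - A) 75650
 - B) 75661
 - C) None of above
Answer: C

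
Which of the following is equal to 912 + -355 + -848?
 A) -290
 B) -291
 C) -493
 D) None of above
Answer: B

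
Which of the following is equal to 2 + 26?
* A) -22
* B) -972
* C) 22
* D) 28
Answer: D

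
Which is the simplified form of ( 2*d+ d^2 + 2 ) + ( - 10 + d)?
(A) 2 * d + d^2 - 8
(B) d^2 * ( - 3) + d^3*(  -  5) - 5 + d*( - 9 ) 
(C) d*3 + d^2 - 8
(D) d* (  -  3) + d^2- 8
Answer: C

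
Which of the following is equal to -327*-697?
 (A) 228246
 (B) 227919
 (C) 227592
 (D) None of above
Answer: B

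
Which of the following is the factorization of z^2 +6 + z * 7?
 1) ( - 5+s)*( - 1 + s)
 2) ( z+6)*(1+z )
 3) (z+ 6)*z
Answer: 2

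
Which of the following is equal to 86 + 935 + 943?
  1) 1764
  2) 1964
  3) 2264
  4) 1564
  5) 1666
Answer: 2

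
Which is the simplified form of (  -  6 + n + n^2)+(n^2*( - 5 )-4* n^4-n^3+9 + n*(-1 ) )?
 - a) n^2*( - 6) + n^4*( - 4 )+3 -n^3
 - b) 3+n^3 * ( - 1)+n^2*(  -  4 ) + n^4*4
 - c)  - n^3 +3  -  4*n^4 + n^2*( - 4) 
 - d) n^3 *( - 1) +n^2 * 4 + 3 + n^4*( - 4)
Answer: c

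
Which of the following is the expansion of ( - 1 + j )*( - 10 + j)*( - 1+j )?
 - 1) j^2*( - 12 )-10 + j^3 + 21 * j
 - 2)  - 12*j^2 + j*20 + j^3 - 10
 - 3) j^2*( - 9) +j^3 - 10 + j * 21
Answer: 1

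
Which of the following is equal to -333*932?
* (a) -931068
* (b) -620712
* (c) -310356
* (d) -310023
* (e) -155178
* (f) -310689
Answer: c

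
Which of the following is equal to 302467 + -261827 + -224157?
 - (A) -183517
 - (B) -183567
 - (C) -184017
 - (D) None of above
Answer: A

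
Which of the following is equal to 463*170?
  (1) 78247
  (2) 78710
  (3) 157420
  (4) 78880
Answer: 2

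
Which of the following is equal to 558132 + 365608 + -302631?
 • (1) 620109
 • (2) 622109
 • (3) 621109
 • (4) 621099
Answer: 3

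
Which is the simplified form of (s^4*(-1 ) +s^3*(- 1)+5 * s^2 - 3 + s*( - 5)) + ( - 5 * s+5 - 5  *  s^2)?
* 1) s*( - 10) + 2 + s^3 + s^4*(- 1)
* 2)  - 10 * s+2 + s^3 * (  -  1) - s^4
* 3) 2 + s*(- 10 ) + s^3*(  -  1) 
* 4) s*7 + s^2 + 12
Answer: 2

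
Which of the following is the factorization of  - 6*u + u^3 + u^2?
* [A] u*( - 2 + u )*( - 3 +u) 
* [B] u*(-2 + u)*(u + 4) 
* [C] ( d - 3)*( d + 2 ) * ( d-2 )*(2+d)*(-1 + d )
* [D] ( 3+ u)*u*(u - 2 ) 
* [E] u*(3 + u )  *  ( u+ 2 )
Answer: D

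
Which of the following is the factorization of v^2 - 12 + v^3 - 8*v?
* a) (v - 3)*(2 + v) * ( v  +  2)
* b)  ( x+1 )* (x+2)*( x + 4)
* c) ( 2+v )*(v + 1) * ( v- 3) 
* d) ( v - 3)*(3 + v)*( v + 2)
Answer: a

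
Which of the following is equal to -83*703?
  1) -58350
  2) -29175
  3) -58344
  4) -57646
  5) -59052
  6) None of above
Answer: 6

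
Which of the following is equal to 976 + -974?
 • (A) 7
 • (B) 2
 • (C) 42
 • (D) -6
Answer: B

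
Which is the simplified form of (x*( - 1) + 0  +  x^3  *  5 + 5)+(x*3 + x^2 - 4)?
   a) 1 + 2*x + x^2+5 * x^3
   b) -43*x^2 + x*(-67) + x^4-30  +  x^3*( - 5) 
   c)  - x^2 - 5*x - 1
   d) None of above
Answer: a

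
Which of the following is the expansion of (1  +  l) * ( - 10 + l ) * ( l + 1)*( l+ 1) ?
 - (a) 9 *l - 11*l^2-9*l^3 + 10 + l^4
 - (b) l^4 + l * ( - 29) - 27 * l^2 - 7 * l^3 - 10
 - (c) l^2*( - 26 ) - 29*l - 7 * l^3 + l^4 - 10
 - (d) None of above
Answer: b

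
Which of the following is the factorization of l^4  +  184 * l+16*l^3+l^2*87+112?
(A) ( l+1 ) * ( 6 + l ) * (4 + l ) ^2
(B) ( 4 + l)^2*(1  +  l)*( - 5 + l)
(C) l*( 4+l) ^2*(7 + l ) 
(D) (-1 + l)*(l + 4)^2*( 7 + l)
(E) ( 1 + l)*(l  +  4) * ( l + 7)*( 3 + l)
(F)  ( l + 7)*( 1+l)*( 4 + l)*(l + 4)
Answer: F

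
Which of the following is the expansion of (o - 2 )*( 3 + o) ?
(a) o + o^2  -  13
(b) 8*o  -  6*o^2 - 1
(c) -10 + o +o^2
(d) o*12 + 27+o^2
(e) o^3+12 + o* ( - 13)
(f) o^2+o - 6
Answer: f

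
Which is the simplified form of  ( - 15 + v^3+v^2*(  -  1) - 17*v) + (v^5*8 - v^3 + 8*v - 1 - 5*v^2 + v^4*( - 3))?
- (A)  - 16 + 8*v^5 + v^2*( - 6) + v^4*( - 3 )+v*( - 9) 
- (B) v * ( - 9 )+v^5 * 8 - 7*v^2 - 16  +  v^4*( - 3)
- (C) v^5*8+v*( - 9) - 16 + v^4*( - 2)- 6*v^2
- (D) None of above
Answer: A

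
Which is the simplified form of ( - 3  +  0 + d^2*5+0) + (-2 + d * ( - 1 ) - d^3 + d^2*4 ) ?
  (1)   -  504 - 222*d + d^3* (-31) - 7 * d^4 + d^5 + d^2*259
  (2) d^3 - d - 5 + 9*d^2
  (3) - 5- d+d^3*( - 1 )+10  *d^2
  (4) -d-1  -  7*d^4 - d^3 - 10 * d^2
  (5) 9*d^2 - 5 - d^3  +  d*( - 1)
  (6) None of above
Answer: 5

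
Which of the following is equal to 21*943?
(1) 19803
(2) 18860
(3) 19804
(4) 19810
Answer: 1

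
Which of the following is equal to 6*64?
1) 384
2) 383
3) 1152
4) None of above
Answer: 1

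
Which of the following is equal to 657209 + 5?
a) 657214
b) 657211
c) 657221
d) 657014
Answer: a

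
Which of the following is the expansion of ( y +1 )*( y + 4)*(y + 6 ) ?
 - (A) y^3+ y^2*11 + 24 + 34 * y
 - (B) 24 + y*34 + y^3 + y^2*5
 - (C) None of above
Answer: A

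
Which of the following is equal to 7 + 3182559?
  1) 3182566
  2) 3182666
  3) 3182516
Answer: 1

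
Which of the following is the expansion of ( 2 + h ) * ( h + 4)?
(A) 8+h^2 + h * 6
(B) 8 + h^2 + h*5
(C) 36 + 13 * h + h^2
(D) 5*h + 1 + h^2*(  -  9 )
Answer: A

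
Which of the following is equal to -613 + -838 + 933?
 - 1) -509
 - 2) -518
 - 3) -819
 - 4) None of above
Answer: 2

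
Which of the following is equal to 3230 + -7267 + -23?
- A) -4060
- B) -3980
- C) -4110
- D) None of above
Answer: A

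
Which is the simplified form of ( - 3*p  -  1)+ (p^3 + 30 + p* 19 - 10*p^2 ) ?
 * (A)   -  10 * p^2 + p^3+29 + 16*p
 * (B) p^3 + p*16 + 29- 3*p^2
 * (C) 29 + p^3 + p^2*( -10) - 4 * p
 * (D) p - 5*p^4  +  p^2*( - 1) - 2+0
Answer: A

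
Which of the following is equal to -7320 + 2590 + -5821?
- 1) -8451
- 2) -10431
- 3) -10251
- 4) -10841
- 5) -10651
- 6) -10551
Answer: 6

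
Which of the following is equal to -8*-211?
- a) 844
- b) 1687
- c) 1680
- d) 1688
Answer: d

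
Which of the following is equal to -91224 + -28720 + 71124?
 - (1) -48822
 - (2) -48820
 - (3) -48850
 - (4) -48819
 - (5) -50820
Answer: 2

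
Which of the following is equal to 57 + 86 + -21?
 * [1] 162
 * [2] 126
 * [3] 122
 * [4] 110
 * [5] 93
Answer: 3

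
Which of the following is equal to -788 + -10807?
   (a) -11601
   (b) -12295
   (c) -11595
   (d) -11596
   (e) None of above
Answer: c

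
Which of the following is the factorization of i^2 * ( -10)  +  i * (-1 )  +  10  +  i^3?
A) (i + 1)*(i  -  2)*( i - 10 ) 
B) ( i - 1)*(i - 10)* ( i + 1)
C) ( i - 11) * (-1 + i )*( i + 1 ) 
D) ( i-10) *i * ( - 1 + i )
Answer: B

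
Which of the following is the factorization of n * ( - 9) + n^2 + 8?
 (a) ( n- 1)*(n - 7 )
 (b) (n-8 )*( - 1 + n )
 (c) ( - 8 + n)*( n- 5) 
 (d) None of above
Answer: b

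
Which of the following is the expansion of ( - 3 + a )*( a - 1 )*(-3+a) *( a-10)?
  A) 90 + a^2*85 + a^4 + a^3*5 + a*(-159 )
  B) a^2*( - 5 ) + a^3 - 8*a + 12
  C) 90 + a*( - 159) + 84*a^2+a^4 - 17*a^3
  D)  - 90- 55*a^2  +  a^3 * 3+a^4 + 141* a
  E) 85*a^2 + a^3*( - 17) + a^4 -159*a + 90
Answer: E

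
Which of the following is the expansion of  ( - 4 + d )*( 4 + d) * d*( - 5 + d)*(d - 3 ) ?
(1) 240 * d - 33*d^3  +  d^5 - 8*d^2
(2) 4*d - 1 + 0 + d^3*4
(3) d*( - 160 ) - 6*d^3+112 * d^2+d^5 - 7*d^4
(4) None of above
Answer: 4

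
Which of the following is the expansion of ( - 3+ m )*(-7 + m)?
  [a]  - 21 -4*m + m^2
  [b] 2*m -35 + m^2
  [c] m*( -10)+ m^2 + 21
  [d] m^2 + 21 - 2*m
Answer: c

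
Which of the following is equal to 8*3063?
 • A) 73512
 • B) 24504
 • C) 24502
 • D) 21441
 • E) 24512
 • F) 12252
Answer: B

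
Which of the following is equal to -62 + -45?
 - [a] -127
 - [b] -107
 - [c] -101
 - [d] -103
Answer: b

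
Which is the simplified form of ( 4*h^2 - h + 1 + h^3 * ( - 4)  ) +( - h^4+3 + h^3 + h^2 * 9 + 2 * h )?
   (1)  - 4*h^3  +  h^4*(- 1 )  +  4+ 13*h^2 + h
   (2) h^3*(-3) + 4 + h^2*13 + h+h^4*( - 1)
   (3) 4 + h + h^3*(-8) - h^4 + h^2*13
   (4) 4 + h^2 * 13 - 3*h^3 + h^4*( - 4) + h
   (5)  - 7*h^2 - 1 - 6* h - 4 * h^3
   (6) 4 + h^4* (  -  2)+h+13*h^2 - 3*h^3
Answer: 2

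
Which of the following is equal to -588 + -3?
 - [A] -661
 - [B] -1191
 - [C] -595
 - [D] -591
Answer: D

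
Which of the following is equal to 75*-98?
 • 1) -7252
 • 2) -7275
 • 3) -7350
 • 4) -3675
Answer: 3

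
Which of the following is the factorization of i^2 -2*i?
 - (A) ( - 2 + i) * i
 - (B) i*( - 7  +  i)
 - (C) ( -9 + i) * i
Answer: A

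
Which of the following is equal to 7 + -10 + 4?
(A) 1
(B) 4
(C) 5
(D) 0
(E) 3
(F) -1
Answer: A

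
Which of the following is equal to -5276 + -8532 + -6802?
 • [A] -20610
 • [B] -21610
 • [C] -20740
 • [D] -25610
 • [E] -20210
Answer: A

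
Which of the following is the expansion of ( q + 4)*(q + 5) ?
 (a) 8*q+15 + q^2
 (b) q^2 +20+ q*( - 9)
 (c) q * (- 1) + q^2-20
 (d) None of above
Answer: d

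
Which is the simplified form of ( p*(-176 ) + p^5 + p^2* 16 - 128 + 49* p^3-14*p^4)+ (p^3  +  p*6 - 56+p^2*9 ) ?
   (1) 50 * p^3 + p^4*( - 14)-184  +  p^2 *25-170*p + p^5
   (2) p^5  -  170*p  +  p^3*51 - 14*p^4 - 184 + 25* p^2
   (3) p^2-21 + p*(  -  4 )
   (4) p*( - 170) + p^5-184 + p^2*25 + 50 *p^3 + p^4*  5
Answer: 1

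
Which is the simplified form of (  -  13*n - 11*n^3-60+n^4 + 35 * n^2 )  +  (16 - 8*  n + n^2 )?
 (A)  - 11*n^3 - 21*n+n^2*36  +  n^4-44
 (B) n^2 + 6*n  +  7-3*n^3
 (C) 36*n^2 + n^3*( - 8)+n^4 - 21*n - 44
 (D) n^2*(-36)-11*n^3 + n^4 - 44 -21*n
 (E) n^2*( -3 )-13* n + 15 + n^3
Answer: A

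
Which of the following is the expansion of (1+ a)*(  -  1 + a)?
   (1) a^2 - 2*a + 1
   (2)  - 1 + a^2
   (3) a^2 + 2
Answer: 2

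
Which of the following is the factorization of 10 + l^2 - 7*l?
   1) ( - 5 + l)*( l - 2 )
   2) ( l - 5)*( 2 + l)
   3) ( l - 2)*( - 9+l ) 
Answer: 1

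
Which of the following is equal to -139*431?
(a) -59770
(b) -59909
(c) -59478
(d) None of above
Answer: b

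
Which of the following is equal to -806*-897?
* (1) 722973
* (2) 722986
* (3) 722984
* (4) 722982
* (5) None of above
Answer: 4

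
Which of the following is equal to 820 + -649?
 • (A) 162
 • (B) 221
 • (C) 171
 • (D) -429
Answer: C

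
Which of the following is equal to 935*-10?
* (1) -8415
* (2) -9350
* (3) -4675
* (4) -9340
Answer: 2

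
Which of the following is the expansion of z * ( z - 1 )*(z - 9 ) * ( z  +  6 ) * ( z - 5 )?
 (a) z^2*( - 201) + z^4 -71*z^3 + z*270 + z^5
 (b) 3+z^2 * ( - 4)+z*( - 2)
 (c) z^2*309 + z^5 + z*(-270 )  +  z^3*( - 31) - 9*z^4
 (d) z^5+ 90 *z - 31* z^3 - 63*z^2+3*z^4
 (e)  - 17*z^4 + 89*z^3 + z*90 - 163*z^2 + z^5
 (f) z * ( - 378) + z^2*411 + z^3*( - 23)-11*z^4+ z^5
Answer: c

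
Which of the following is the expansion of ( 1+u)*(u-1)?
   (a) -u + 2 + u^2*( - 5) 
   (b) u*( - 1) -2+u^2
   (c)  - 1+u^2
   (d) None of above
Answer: c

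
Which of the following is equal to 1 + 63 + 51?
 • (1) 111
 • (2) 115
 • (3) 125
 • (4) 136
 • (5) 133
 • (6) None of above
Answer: 2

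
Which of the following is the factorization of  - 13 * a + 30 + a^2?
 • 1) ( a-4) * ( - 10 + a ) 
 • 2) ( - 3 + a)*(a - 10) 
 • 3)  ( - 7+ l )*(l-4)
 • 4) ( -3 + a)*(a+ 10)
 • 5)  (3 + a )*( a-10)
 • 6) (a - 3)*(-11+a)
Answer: 2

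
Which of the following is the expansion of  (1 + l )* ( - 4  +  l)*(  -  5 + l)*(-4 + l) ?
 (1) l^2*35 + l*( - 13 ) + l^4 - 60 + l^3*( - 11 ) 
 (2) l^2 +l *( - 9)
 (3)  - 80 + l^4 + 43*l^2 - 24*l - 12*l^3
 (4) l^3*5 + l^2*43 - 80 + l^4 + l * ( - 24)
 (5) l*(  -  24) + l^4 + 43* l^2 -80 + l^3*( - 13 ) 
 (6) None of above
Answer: 3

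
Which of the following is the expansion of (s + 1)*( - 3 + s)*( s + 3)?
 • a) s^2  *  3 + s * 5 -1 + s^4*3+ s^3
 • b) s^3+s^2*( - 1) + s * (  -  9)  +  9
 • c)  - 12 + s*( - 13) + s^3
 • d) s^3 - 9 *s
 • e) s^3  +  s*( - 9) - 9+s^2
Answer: e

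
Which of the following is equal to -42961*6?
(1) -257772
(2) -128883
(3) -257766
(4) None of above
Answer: 3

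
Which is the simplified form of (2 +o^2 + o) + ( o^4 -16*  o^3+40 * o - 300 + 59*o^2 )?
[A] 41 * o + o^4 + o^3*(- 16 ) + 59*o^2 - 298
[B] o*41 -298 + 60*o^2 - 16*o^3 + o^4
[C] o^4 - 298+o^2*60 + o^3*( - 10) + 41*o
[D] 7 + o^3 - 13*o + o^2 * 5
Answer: B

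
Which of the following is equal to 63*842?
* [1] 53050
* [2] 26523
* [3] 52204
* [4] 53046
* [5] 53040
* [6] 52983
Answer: 4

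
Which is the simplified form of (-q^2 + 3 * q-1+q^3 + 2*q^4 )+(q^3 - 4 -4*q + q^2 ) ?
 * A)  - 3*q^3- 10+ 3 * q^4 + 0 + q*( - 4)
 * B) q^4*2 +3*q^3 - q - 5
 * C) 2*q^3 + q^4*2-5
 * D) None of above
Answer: D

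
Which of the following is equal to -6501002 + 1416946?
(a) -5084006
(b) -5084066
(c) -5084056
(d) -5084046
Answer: c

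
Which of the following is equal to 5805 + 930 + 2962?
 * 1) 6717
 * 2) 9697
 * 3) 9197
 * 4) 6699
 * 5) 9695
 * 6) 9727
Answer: 2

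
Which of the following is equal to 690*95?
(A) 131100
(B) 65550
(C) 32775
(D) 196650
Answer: B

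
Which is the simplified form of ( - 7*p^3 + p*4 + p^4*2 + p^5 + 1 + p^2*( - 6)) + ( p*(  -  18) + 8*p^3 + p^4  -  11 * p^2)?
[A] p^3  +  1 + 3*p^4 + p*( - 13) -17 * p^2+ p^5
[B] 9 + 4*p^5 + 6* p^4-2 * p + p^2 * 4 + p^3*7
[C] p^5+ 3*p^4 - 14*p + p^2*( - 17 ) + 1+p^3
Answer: C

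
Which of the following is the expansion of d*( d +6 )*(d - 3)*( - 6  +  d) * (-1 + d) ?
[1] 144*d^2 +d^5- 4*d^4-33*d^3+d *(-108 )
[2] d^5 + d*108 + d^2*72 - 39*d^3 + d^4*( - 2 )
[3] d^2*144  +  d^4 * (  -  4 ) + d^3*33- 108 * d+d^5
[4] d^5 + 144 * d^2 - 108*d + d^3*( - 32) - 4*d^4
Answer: 1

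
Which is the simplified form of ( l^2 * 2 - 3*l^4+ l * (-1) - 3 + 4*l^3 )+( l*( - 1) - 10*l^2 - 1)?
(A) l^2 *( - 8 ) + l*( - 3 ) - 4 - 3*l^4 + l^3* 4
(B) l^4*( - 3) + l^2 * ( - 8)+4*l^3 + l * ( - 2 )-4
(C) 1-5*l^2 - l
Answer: B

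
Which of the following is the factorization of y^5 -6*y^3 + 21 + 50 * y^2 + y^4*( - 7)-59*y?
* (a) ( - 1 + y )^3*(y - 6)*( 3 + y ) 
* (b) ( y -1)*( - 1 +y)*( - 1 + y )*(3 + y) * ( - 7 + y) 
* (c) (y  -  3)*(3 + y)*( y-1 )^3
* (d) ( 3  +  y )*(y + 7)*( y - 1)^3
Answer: b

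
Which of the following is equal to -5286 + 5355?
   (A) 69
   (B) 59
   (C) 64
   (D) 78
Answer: A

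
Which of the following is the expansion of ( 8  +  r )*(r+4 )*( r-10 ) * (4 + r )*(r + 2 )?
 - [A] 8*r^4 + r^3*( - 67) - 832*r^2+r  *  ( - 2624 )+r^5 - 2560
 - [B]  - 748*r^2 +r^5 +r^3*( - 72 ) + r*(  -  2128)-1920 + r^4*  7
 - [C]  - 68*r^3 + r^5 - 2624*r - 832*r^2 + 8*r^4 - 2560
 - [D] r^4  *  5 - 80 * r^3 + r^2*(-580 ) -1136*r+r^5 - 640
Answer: C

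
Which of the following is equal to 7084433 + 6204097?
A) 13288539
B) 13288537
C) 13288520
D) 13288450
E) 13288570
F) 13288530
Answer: F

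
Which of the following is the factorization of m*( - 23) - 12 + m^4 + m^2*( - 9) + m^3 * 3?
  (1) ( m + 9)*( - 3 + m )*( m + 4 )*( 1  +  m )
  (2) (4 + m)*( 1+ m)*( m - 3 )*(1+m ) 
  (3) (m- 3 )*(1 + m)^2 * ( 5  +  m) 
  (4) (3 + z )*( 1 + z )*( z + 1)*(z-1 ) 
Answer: 2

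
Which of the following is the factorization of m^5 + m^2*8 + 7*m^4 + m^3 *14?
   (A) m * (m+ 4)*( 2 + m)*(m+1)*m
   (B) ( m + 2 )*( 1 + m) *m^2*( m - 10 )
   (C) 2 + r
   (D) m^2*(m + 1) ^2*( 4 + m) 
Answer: A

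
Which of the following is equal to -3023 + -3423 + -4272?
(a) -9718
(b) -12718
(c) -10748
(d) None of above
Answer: d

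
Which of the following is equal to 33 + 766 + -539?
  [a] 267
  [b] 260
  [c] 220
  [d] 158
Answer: b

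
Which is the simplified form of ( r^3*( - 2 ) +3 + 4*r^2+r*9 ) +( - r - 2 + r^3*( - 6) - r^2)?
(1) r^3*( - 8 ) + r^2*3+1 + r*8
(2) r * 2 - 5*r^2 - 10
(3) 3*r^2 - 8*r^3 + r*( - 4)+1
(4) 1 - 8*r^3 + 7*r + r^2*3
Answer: 1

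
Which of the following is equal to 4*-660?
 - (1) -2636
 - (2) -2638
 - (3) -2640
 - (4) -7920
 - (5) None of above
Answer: 3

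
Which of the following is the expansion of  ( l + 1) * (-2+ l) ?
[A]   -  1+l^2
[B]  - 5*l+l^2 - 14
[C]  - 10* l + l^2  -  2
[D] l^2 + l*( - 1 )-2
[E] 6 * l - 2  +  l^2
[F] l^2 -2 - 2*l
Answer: D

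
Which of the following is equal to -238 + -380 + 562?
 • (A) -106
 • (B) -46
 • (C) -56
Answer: C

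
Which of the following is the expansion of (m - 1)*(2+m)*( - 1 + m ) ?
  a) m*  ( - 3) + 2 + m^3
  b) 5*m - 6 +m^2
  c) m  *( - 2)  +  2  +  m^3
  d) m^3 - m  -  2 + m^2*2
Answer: a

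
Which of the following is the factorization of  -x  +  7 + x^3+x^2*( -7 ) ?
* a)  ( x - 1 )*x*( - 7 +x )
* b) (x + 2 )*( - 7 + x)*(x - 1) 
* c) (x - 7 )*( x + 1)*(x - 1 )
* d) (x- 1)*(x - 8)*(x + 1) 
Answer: c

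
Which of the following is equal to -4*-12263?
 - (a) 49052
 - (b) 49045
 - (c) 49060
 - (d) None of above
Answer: a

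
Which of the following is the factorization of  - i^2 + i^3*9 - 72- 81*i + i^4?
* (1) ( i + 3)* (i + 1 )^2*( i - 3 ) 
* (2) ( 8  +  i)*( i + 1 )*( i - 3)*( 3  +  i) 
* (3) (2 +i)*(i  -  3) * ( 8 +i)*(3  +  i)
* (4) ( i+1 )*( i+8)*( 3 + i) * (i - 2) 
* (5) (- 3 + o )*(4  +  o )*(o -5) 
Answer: 2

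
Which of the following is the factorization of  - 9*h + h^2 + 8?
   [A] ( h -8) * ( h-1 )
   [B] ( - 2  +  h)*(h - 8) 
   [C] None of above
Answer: A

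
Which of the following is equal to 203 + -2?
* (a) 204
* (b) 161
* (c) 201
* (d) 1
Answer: c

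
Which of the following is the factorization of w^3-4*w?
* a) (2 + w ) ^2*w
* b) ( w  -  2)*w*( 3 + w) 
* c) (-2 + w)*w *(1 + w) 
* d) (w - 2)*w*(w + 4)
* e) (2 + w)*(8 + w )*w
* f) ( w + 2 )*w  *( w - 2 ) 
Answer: f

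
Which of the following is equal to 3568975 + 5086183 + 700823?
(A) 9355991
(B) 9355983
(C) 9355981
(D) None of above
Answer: C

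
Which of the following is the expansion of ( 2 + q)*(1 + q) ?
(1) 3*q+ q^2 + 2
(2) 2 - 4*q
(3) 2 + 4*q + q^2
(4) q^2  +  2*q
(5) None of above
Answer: 1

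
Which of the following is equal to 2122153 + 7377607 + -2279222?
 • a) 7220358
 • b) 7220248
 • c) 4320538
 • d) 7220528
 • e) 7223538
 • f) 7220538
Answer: f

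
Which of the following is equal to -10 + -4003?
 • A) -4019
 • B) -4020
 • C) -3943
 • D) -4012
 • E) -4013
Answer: E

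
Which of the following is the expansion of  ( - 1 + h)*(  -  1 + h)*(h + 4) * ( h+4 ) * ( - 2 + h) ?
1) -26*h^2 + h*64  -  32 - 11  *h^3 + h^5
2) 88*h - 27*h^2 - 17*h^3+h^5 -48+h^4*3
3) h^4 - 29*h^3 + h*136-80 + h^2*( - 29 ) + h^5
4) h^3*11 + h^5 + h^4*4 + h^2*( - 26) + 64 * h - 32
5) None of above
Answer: 5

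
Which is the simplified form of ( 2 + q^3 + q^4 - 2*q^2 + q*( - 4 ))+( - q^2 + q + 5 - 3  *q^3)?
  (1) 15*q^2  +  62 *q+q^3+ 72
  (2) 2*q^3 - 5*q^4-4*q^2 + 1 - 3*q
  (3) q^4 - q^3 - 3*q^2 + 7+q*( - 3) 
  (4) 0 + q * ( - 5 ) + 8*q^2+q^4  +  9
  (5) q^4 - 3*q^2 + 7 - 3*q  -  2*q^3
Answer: 5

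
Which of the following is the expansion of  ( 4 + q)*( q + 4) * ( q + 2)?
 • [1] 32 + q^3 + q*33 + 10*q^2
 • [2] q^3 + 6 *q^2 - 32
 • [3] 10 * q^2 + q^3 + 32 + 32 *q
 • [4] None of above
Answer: 3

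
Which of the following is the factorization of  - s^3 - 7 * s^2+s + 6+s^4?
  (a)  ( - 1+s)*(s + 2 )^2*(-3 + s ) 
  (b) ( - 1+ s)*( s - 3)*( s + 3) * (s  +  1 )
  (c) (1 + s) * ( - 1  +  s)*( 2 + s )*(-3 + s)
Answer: c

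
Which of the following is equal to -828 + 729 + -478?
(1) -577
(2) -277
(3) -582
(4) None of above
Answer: 1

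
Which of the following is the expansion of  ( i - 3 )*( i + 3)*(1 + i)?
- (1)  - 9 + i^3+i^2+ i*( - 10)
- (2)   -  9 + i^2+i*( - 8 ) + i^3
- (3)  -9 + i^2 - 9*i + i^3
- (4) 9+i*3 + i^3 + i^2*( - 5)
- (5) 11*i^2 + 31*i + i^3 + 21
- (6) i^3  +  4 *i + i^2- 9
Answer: 3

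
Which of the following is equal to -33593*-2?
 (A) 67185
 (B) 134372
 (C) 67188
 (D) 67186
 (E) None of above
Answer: D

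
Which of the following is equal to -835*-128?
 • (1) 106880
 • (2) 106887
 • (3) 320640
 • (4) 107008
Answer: 1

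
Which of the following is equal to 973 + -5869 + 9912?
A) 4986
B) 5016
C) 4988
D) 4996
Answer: B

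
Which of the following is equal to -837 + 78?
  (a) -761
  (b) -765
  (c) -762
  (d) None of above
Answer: d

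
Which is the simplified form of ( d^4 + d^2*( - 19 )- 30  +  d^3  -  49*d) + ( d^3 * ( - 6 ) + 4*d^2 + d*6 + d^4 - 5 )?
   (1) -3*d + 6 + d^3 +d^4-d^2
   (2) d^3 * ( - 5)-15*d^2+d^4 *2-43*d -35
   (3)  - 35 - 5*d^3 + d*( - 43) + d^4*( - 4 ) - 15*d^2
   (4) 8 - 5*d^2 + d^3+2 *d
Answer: 2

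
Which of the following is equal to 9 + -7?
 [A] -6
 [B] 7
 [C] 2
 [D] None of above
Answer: C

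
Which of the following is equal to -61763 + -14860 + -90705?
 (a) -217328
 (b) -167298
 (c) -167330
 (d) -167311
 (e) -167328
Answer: e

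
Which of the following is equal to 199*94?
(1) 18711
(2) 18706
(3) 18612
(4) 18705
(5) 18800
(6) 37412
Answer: 2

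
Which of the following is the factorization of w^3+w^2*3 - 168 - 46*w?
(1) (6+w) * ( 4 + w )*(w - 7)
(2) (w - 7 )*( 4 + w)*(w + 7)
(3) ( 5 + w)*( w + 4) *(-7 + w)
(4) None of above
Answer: 1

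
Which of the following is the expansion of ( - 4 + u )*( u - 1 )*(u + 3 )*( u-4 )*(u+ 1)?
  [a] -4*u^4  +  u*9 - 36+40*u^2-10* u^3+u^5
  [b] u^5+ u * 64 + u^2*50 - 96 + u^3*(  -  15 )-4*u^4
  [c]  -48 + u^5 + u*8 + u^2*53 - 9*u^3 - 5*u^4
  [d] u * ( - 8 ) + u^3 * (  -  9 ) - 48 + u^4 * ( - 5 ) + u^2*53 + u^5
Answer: c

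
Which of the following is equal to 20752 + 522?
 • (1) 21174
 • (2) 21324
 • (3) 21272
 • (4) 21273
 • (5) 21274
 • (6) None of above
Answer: 5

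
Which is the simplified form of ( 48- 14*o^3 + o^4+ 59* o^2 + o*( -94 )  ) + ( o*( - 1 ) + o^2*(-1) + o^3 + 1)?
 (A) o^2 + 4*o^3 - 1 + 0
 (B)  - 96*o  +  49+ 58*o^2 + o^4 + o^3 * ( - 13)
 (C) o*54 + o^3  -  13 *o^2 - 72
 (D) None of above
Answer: D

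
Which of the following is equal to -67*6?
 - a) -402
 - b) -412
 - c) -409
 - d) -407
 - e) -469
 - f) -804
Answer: a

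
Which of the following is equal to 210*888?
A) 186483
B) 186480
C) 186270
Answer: B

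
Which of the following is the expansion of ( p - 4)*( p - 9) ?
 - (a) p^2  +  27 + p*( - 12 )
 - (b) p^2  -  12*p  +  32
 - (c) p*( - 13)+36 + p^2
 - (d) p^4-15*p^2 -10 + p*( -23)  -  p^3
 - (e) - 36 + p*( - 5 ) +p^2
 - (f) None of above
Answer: c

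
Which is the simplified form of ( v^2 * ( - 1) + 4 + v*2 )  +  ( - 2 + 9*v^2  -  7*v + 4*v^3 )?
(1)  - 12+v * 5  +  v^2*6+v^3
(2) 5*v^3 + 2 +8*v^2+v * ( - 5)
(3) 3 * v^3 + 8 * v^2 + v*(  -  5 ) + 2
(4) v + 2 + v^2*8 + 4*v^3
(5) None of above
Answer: 5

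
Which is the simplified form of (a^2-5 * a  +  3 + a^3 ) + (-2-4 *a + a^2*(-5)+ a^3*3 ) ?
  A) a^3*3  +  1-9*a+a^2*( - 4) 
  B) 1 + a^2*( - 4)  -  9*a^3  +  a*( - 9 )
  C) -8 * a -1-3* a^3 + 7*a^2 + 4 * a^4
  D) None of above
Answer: D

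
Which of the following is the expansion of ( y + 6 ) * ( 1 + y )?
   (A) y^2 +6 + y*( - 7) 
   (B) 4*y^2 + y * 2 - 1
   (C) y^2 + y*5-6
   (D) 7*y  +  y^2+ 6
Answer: D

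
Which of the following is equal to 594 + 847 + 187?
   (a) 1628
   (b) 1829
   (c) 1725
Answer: a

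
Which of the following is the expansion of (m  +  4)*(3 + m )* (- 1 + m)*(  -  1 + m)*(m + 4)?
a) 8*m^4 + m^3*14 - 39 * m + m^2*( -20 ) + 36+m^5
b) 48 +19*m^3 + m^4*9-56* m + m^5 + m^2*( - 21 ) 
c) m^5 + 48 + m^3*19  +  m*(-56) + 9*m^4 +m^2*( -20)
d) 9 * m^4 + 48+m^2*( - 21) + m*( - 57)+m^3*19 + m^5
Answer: b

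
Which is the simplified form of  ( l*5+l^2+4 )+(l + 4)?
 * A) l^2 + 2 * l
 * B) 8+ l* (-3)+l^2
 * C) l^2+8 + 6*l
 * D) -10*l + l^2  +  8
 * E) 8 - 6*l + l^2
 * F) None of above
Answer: C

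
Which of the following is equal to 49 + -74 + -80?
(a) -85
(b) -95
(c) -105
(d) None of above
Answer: c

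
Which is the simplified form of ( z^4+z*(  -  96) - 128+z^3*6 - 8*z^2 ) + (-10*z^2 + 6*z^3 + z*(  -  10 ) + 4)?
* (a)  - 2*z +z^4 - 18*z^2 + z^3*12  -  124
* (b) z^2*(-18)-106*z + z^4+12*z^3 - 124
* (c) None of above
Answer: b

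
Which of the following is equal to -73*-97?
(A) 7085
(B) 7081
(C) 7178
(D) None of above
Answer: B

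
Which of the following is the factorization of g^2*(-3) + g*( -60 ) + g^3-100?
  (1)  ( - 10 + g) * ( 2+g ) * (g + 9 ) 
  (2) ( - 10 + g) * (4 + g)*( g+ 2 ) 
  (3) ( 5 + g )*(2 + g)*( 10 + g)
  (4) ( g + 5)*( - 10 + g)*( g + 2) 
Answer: 4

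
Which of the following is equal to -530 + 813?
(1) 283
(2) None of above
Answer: 1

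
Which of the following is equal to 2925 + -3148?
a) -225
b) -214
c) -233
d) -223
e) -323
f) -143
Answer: d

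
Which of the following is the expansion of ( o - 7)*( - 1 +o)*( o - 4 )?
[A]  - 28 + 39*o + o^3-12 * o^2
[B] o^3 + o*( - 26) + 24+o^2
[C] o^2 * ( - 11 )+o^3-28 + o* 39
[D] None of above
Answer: A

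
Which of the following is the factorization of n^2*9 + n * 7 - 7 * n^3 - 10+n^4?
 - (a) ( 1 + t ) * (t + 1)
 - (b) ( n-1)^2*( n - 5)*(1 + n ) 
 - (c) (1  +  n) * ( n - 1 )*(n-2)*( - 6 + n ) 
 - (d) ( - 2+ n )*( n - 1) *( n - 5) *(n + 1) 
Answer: d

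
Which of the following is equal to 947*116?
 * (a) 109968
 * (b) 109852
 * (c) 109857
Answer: b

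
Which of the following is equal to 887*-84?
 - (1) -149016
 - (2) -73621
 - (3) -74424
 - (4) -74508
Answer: 4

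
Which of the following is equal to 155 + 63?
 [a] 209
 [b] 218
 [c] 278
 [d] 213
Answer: b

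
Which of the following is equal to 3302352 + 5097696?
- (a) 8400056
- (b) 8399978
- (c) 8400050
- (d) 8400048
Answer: d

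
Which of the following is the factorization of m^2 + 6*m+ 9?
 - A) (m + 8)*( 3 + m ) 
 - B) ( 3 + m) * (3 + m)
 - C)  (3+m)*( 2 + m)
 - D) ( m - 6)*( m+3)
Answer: B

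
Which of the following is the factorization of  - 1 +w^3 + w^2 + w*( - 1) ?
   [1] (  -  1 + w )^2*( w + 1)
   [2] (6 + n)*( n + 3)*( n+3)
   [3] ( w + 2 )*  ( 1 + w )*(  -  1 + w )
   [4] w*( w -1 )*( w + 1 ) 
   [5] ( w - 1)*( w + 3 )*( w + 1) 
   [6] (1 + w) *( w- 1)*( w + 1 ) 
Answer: 6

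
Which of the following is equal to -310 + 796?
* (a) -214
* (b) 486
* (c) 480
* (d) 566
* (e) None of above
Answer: b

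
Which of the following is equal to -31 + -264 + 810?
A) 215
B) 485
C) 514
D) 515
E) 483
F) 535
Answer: D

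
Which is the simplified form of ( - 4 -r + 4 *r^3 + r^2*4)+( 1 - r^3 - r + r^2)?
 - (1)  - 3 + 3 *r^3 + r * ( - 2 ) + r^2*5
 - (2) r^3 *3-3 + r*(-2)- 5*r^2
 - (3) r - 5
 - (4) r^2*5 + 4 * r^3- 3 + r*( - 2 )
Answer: 1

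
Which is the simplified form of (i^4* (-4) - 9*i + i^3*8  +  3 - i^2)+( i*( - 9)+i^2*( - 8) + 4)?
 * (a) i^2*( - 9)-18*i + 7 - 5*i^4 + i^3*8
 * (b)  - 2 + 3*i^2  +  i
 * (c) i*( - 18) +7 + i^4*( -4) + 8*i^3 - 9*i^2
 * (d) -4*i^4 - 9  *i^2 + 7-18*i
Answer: c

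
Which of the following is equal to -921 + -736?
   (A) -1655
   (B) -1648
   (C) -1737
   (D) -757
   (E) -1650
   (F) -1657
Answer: F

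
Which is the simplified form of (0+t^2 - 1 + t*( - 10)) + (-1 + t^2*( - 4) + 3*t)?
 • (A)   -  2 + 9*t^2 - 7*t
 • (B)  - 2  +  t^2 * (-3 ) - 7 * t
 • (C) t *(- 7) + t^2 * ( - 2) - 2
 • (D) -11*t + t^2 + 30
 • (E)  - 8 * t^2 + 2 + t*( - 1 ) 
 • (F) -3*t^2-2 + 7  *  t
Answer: B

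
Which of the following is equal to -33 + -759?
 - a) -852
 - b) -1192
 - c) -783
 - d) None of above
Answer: d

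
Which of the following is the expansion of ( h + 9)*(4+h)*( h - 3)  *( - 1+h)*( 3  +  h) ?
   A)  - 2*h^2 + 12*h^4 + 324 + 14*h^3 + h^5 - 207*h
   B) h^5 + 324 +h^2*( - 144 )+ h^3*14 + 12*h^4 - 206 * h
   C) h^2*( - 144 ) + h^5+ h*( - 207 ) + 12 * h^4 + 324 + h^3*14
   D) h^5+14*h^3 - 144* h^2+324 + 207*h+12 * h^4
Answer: C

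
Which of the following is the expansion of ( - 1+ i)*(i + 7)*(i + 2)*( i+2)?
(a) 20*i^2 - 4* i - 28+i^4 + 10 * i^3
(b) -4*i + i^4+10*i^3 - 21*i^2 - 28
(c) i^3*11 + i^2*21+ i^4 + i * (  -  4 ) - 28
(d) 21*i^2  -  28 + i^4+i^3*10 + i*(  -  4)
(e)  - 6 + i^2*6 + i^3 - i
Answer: d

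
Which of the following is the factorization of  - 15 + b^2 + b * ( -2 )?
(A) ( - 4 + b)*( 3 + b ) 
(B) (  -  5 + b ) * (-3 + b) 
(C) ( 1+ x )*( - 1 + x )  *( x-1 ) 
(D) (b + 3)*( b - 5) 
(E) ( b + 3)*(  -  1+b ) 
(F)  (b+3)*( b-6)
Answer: D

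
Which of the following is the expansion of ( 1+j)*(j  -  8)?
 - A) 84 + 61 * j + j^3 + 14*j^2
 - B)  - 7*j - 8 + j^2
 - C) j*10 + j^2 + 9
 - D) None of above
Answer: B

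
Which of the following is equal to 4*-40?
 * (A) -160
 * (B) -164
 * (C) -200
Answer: A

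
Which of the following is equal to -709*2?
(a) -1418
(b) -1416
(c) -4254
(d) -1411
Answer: a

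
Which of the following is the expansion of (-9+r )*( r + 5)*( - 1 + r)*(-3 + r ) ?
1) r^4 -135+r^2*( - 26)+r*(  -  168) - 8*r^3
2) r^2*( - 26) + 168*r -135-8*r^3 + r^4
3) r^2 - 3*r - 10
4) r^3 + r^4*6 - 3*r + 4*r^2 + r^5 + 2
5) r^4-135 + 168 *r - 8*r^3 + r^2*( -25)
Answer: 2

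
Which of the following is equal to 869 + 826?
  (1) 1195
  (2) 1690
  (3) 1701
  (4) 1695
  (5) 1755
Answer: 4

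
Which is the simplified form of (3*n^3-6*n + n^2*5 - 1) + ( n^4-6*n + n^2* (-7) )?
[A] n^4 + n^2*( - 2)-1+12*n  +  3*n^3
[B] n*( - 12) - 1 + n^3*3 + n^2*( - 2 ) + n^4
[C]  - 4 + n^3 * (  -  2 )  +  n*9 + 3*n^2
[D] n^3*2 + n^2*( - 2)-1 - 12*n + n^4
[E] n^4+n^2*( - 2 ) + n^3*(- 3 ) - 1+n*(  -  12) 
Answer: B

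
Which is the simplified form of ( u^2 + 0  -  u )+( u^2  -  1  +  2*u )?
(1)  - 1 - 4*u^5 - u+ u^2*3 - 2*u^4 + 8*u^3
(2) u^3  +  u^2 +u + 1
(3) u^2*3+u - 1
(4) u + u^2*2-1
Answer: 4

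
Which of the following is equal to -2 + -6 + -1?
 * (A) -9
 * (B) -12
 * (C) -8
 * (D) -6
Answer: A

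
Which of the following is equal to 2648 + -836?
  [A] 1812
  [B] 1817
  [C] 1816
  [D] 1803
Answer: A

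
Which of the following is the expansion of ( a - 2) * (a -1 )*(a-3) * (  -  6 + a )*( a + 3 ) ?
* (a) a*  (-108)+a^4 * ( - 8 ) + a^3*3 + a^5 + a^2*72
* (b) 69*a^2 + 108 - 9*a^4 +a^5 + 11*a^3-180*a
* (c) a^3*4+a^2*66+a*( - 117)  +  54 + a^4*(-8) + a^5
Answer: b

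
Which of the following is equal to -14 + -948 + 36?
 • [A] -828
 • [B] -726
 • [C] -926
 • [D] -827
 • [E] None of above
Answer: C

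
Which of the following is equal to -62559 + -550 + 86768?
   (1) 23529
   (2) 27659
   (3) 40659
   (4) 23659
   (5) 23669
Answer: 4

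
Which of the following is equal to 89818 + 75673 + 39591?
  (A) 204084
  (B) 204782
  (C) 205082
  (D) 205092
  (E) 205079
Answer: C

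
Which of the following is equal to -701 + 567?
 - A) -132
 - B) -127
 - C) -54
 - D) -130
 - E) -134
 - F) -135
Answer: E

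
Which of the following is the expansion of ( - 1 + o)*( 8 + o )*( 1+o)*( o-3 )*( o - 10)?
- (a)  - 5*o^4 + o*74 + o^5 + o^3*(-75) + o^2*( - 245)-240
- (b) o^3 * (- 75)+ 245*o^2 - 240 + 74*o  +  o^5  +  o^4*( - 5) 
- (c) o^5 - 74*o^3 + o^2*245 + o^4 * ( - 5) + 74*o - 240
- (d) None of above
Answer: b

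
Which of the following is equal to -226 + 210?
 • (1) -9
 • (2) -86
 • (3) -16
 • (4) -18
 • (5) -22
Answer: 3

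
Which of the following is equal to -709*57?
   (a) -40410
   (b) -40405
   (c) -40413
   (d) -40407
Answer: c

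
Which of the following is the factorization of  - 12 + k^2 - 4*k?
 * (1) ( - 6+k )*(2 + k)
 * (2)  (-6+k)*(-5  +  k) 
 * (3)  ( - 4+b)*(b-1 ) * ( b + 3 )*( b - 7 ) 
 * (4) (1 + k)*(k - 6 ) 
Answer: 1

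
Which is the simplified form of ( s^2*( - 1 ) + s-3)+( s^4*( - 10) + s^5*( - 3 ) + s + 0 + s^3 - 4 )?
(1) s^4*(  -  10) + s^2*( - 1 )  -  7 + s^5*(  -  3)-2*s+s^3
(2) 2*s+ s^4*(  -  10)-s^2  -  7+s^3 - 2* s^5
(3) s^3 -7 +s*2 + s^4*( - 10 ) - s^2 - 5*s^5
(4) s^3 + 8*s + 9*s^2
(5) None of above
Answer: 5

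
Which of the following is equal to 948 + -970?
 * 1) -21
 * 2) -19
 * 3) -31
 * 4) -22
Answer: 4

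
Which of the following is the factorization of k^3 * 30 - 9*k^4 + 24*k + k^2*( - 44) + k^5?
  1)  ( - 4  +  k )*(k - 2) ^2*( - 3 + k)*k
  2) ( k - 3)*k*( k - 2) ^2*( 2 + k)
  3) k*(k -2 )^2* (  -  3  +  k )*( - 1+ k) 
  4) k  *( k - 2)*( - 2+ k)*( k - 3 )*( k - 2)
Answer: 4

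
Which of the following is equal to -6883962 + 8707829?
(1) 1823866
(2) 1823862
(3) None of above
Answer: 3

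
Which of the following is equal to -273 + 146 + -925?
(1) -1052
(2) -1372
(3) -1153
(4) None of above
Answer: 1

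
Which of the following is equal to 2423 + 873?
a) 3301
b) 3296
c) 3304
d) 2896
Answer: b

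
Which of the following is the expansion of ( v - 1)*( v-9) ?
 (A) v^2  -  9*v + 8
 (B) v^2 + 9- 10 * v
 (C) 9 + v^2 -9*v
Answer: B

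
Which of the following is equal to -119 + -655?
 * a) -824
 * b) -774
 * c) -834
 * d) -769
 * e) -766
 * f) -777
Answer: b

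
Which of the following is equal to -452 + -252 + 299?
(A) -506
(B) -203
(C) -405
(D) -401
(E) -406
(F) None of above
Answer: C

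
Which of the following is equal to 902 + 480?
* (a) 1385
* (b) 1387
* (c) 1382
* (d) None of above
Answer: c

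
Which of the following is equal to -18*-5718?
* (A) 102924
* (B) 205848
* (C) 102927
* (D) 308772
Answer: A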